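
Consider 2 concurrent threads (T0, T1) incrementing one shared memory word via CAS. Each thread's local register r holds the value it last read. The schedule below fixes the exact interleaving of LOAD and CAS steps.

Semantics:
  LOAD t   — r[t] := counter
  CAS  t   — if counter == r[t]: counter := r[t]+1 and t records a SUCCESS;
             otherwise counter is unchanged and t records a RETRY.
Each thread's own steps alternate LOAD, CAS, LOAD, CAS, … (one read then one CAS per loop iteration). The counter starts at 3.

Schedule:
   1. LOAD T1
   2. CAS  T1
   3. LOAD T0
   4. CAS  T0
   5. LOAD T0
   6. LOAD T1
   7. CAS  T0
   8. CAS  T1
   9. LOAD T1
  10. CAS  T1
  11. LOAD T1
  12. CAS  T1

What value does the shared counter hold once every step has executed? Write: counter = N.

counter = 8

step 1: T1 LOAD ⇒ load; ctr=3 reg=3
step 2: T1 CAS ⇒ ok; ctr=4 reg=3
step 3: T0 LOAD ⇒ load; ctr=4 reg=4
step 4: T0 CAS ⇒ ok; ctr=5 reg=4
step 5: T0 LOAD ⇒ load; ctr=5 reg=5
step 6: T1 LOAD ⇒ load; ctr=5 reg=5
step 7: T0 CAS ⇒ ok; ctr=6 reg=5
step 8: T1 CAS ⇒ retry; ctr=6 reg=5
step 9: T1 LOAD ⇒ load; ctr=6 reg=6
step 10: T1 CAS ⇒ ok; ctr=7 reg=6
step 11: T1 LOAD ⇒ load; ctr=7 reg=7
step 12: T1 CAS ⇒ ok; ctr=8 reg=7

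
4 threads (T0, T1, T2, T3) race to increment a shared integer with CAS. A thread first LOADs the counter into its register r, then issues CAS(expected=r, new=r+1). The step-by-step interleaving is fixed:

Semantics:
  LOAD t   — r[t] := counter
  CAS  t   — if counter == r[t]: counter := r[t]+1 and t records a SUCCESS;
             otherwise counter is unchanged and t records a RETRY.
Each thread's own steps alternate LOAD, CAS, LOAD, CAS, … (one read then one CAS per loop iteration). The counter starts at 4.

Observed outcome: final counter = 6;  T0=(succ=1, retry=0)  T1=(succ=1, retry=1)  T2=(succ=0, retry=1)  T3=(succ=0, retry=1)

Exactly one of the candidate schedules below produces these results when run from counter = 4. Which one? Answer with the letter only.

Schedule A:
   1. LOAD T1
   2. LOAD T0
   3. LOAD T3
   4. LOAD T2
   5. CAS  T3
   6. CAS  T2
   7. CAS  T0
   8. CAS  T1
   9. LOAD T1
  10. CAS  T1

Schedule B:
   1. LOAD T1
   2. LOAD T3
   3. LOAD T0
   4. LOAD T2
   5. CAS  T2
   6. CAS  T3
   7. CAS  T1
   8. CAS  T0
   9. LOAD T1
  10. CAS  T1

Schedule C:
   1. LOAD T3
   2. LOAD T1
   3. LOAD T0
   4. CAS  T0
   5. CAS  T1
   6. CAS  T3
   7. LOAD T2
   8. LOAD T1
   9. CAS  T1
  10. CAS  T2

C

Tracing schedule C:
#1 T3 reads 4
#2 T1 reads 4
#3 T0 reads 4
#4 T0 CAS(4→5) writes; counter now 5
#5 T1 CAS(4→5) fails; counter now 5
#6 T3 CAS(4→5) fails; counter now 5
#7 T2 reads 5
#8 T1 reads 5
#9 T1 CAS(5→6) writes; counter now 6
#10 T2 CAS(5→6) fails; counter now 6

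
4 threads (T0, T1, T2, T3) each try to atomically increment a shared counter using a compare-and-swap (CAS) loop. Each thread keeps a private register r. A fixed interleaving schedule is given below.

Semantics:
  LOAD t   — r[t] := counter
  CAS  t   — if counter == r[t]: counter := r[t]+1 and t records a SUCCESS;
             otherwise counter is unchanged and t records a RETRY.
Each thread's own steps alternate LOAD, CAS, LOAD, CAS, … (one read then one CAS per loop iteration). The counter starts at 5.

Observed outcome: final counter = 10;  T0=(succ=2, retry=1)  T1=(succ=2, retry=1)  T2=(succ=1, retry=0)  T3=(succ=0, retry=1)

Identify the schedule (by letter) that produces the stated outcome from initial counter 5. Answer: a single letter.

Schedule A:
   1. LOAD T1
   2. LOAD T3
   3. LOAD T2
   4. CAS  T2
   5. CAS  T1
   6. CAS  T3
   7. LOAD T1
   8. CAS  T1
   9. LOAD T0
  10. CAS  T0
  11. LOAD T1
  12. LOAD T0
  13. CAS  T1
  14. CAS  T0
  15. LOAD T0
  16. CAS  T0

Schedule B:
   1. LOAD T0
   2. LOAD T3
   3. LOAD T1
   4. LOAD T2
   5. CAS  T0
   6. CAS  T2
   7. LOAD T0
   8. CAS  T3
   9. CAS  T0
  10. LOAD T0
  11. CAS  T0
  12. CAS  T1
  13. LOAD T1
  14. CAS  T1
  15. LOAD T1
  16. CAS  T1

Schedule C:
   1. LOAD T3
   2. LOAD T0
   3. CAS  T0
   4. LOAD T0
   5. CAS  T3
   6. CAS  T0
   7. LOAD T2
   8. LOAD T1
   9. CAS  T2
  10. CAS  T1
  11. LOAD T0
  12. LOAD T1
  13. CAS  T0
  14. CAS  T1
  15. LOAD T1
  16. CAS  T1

Simulating candidate A:
1. LOAD T1 → mem=5 r[T1]=5 [LOAD]
2. LOAD T3 → mem=5 r[T3]=5 [LOAD]
3. LOAD T2 → mem=5 r[T2]=5 [LOAD]
4. CAS T2 → mem=6 r[T2]=5 [OK]
5. CAS T1 → mem=6 r[T1]=5 [RETRY]
6. CAS T3 → mem=6 r[T3]=5 [RETRY]
7. LOAD T1 → mem=6 r[T1]=6 [LOAD]
8. CAS T1 → mem=7 r[T1]=6 [OK]
9. LOAD T0 → mem=7 r[T0]=7 [LOAD]
10. CAS T0 → mem=8 r[T0]=7 [OK]
11. LOAD T1 → mem=8 r[T1]=8 [LOAD]
12. LOAD T0 → mem=8 r[T0]=8 [LOAD]
13. CAS T1 → mem=9 r[T1]=8 [OK]
14. CAS T0 → mem=9 r[T0]=8 [RETRY]
15. LOAD T0 → mem=9 r[T0]=9 [LOAD]
16. CAS T0 → mem=10 r[T0]=9 [OK]

A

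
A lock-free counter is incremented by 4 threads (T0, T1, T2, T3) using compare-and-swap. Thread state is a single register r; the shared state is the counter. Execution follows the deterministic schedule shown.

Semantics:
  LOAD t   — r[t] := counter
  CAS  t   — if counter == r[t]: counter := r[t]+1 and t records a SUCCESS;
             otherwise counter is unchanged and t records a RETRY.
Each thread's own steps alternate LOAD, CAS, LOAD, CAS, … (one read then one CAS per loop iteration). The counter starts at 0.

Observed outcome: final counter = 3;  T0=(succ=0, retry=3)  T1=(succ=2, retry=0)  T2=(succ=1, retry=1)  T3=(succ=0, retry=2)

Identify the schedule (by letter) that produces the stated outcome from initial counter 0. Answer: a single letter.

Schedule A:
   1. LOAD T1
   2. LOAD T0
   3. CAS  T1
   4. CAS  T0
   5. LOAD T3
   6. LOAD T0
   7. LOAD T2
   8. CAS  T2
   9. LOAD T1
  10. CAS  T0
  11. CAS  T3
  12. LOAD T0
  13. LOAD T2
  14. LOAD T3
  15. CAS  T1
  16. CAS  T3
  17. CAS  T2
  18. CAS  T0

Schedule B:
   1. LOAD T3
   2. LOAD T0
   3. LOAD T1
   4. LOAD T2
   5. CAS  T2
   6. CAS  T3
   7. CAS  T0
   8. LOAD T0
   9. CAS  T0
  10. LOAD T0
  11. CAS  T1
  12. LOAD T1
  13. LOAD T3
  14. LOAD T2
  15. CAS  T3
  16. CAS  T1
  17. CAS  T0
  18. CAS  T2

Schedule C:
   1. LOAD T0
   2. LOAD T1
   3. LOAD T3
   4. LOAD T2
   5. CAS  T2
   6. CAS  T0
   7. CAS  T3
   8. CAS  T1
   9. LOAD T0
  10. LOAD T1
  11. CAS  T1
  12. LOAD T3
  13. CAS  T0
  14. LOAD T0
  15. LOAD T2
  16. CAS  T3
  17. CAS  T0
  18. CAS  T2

Simulating candidate A:
T1 LOAD — after: cnt=0, r=0 — load
T0 LOAD — after: cnt=0, r=0 — load
T1 CAS — after: cnt=1, r=0 — ok
T0 CAS — after: cnt=1, r=0 — retry
T3 LOAD — after: cnt=1, r=1 — load
T0 LOAD — after: cnt=1, r=1 — load
T2 LOAD — after: cnt=1, r=1 — load
T2 CAS — after: cnt=2, r=1 — ok
T1 LOAD — after: cnt=2, r=2 — load
T0 CAS — after: cnt=2, r=1 — retry
T3 CAS — after: cnt=2, r=1 — retry
T0 LOAD — after: cnt=2, r=2 — load
T2 LOAD — after: cnt=2, r=2 — load
T3 LOAD — after: cnt=2, r=2 — load
T1 CAS — after: cnt=3, r=2 — ok
T3 CAS — after: cnt=3, r=2 — retry
T2 CAS — after: cnt=3, r=2 — retry
T0 CAS — after: cnt=3, r=2 — retry

A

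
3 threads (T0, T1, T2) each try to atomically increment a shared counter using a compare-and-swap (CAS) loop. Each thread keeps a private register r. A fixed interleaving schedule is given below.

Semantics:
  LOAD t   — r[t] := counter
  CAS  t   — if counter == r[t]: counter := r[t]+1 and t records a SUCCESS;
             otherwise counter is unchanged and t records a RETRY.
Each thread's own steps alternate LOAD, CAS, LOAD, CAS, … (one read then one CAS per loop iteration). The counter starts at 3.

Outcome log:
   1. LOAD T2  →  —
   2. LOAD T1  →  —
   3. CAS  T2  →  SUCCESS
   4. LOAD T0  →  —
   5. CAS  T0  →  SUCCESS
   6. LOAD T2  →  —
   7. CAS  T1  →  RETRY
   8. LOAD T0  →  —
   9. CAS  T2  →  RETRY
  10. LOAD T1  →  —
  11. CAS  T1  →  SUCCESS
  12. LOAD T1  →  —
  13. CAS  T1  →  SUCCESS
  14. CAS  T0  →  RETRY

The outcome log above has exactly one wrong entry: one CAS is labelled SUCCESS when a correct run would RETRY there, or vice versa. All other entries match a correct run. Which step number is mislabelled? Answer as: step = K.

step = 9

Reference trace:
   1) LOAD T2:  M=3  r_T2=3
   2) LOAD T1:  M=3  r_T1=3
   3) CAS  T2:  M=4  r_T2=3 ✓
   4) LOAD T0:  M=4  r_T0=4
   5) CAS  T0:  M=5  r_T0=4 ✓
   6) LOAD T2:  M=5  r_T2=5
   7) CAS  T1:  M=5  r_T1=3 ✗
   8) LOAD T0:  M=5  r_T0=5
   9) CAS  T2:  M=6  r_T2=5 ✓
  10) LOAD T1:  M=6  r_T1=6
  11) CAS  T1:  M=7  r_T1=6 ✓
  12) LOAD T1:  M=7  r_T1=7
  13) CAS  T1:  M=8  r_T1=7 ✓
  14) CAS  T0:  M=8  r_T0=5 ✗
Flip is step 9.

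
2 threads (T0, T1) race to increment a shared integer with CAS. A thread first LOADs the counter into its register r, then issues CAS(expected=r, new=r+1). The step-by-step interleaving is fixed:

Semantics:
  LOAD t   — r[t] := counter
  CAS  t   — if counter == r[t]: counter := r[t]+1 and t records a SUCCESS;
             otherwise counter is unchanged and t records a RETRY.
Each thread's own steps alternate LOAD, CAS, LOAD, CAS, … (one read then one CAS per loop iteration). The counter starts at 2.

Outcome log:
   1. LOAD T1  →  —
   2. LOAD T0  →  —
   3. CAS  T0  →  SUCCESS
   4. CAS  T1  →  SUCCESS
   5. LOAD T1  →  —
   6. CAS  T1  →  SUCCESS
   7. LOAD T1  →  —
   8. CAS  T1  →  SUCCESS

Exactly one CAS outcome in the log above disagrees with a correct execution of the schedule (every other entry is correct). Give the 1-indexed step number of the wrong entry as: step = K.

step = 4

Re-executing:
   1) LOAD T1:  M=2  r_T1=2
   2) LOAD T0:  M=2  r_T0=2
   3) CAS  T0:  M=3  r_T0=2 ✓
   4) CAS  T1:  M=3  r_T1=2 ✗
   5) LOAD T1:  M=3  r_T1=3
   6) CAS  T1:  M=4  r_T1=3 ✓
   7) LOAD T1:  M=4  r_T1=4
   8) CAS  T1:  M=5  r_T1=4 ✓
Mismatch at 4.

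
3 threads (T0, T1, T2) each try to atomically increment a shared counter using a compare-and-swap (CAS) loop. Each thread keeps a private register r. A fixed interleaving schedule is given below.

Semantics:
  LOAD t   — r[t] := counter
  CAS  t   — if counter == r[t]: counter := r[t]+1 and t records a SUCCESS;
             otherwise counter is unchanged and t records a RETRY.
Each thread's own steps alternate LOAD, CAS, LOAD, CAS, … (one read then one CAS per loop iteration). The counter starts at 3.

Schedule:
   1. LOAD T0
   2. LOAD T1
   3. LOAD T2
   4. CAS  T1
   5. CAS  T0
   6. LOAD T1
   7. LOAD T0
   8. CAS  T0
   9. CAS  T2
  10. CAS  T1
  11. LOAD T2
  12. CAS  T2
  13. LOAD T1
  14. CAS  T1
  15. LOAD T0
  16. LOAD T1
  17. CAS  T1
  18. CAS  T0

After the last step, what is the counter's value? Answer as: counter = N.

#1 T0 reads 3
#2 T1 reads 3
#3 T2 reads 3
#4 T1 CAS(3→4) writes; counter now 4
#5 T0 CAS(3→4) fails; counter now 4
#6 T1 reads 4
#7 T0 reads 4
#8 T0 CAS(4→5) writes; counter now 5
#9 T2 CAS(3→4) fails; counter now 5
#10 T1 CAS(4→5) fails; counter now 5
#11 T2 reads 5
#12 T2 CAS(5→6) writes; counter now 6
#13 T1 reads 6
#14 T1 CAS(6→7) writes; counter now 7
#15 T0 reads 7
#16 T1 reads 7
#17 T1 CAS(7→8) writes; counter now 8
#18 T0 CAS(7→8) fails; counter now 8

counter = 8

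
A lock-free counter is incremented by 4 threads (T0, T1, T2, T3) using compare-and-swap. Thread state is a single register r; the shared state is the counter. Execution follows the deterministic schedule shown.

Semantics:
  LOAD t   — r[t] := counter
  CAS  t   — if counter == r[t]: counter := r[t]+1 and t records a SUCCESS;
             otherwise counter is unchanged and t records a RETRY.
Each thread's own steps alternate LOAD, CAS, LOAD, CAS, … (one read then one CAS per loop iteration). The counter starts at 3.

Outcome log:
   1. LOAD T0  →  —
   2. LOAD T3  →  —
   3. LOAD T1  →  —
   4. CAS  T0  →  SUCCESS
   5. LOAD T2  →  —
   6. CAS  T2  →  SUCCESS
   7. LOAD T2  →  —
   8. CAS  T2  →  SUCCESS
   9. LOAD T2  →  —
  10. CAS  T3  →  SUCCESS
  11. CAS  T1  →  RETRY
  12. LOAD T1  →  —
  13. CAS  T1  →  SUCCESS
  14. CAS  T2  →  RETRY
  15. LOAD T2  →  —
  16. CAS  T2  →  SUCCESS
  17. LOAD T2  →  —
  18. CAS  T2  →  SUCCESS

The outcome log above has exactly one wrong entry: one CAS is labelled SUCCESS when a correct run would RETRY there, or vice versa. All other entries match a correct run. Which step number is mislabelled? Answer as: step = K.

Correct run:
T0 LOAD — after: cnt=3, r=3 — load
T3 LOAD — after: cnt=3, r=3 — load
T1 LOAD — after: cnt=3, r=3 — load
T0 CAS — after: cnt=4, r=3 — ok
T2 LOAD — after: cnt=4, r=4 — load
T2 CAS — after: cnt=5, r=4 — ok
T2 LOAD — after: cnt=5, r=5 — load
T2 CAS — after: cnt=6, r=5 — ok
T2 LOAD — after: cnt=6, r=6 — load
T3 CAS — after: cnt=6, r=3 — retry
T1 CAS — after: cnt=6, r=3 — retry
T1 LOAD — after: cnt=6, r=6 — load
T1 CAS — after: cnt=7, r=6 — ok
T2 CAS — after: cnt=7, r=6 — retry
T2 LOAD — after: cnt=7, r=7 — load
T2 CAS — after: cnt=8, r=7 — ok
T2 LOAD — after: cnt=8, r=8 — load
T2 CAS — after: cnt=9, r=8 — ok
Mismatch at 10.

step = 10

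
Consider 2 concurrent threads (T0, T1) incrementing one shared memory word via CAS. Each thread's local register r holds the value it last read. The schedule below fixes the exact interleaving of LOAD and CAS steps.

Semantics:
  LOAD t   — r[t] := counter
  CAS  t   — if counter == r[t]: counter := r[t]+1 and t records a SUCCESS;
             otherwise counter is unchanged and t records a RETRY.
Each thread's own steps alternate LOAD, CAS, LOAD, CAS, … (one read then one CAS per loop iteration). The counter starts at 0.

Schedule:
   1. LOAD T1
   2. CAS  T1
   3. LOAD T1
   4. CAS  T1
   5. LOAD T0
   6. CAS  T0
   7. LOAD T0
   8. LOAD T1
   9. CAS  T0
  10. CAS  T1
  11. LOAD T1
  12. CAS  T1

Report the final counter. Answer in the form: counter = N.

[1] T1.load  rd  (counter 0, T1.r 0)
[2] T1.cas  hit  (counter 1, T1.r 0)
[3] T1.load  rd  (counter 1, T1.r 1)
[4] T1.cas  hit  (counter 2, T1.r 1)
[5] T0.load  rd  (counter 2, T0.r 2)
[6] T0.cas  hit  (counter 3, T0.r 2)
[7] T0.load  rd  (counter 3, T0.r 3)
[8] T1.load  rd  (counter 3, T1.r 3)
[9] T0.cas  hit  (counter 4, T0.r 3)
[10] T1.cas  miss  (counter 4, T1.r 3)
[11] T1.load  rd  (counter 4, T1.r 4)
[12] T1.cas  hit  (counter 5, T1.r 4)

counter = 5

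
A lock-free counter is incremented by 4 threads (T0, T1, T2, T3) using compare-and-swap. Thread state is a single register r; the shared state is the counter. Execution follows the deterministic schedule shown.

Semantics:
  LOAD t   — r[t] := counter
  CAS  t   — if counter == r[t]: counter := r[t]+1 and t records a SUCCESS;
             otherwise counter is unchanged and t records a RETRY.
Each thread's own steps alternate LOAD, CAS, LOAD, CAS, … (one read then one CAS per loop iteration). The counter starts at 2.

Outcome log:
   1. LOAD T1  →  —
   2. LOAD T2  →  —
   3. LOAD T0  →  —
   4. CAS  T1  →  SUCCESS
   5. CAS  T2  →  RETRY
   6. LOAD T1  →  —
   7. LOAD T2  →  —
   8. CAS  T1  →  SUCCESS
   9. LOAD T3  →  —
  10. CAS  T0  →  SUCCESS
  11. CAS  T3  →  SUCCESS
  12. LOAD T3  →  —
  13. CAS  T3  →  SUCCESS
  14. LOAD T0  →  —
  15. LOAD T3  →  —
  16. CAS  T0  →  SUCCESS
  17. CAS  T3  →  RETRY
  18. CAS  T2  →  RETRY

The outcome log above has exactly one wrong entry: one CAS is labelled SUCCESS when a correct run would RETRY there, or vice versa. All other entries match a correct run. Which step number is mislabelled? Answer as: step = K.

step = 10

Re-executing:
step 1: T1 LOAD ⇒ load; ctr=2 reg=2
step 2: T2 LOAD ⇒ load; ctr=2 reg=2
step 3: T0 LOAD ⇒ load; ctr=2 reg=2
step 4: T1 CAS ⇒ ok; ctr=3 reg=2
step 5: T2 CAS ⇒ retry; ctr=3 reg=2
step 6: T1 LOAD ⇒ load; ctr=3 reg=3
step 7: T2 LOAD ⇒ load; ctr=3 reg=3
step 8: T1 CAS ⇒ ok; ctr=4 reg=3
step 9: T3 LOAD ⇒ load; ctr=4 reg=4
step 10: T0 CAS ⇒ retry; ctr=4 reg=2
step 11: T3 CAS ⇒ ok; ctr=5 reg=4
step 12: T3 LOAD ⇒ load; ctr=5 reg=5
step 13: T3 CAS ⇒ ok; ctr=6 reg=5
step 14: T0 LOAD ⇒ load; ctr=6 reg=6
step 15: T3 LOAD ⇒ load; ctr=6 reg=6
step 16: T0 CAS ⇒ ok; ctr=7 reg=6
step 17: T3 CAS ⇒ retry; ctr=7 reg=6
step 18: T2 CAS ⇒ retry; ctr=7 reg=3
Log disagrees first at step 10.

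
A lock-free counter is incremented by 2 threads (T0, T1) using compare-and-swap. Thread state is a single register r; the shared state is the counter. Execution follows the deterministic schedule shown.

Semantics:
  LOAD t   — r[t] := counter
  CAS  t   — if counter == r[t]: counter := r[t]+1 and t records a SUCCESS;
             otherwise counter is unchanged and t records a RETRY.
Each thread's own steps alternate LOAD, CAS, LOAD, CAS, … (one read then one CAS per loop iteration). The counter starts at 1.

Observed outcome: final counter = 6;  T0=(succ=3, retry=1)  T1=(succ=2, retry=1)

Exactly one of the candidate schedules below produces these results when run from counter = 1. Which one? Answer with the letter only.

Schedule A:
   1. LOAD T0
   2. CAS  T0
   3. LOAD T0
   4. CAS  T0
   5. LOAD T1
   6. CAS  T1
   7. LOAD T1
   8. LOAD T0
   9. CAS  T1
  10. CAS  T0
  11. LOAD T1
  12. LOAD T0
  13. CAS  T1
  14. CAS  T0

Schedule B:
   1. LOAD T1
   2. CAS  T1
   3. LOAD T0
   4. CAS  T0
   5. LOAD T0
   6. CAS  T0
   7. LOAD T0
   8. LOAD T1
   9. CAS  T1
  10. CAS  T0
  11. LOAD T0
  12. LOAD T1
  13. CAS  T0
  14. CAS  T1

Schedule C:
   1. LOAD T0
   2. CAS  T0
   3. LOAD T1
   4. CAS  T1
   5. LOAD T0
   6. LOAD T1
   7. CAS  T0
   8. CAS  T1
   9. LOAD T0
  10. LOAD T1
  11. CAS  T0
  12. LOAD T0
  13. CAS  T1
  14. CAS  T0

Simulating candidate B:
1. LOAD T1 → mem=1 r[T1]=1 [LOAD]
2. CAS T1 → mem=2 r[T1]=1 [OK]
3. LOAD T0 → mem=2 r[T0]=2 [LOAD]
4. CAS T0 → mem=3 r[T0]=2 [OK]
5. LOAD T0 → mem=3 r[T0]=3 [LOAD]
6. CAS T0 → mem=4 r[T0]=3 [OK]
7. LOAD T0 → mem=4 r[T0]=4 [LOAD]
8. LOAD T1 → mem=4 r[T1]=4 [LOAD]
9. CAS T1 → mem=5 r[T1]=4 [OK]
10. CAS T0 → mem=5 r[T0]=4 [RETRY]
11. LOAD T0 → mem=5 r[T0]=5 [LOAD]
12. LOAD T1 → mem=5 r[T1]=5 [LOAD]
13. CAS T0 → mem=6 r[T0]=5 [OK]
14. CAS T1 → mem=6 r[T1]=5 [RETRY]

B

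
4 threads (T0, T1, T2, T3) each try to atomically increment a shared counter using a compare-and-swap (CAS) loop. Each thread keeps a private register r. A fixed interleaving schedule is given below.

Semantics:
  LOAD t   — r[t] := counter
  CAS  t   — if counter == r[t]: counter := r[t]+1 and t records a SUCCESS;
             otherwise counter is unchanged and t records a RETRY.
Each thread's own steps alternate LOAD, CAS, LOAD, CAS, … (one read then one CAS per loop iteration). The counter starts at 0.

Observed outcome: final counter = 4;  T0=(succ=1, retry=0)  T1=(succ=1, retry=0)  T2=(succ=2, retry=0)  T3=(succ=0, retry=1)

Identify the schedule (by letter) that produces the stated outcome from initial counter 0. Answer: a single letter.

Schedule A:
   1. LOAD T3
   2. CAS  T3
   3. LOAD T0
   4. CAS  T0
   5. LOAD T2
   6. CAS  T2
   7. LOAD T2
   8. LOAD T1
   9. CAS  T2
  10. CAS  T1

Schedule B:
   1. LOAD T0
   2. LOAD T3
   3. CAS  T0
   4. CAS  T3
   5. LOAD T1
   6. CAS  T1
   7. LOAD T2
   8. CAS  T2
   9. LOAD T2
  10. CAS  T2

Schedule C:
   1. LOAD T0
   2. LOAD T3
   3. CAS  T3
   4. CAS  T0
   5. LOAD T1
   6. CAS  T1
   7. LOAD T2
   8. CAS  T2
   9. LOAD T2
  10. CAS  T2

Tracing schedule B:
T0 LOAD — after: cnt=0, r=0 — load
T3 LOAD — after: cnt=0, r=0 — load
T0 CAS — after: cnt=1, r=0 — ok
T3 CAS — after: cnt=1, r=0 — retry
T1 LOAD — after: cnt=1, r=1 — load
T1 CAS — after: cnt=2, r=1 — ok
T2 LOAD — after: cnt=2, r=2 — load
T2 CAS — after: cnt=3, r=2 — ok
T2 LOAD — after: cnt=3, r=3 — load
T2 CAS — after: cnt=4, r=3 — ok

B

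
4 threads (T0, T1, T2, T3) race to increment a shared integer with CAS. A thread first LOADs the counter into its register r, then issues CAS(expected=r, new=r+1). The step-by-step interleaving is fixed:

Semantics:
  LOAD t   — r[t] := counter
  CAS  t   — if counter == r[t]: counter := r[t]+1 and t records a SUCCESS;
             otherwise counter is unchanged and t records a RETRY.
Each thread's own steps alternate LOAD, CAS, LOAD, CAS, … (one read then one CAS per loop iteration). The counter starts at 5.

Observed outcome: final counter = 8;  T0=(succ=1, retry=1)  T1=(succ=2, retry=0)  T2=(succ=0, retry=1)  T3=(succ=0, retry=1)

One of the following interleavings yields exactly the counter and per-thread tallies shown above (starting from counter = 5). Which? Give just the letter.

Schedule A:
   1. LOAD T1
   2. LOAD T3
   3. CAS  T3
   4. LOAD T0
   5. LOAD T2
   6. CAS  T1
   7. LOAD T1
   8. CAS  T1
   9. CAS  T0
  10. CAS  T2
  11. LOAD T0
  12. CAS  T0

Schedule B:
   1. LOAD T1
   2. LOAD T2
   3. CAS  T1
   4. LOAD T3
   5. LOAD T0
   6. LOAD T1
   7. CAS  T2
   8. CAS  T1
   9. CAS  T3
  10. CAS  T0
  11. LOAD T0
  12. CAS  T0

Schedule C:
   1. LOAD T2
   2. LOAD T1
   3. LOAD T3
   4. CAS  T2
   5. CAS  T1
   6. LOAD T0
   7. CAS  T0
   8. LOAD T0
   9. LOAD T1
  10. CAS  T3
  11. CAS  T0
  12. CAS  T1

B

Run B:
   1) LOAD T1:  M=5  r_T1=5
   2) LOAD T2:  M=5  r_T2=5
   3) CAS  T1:  M=6  r_T1=5 ✓
   4) LOAD T3:  M=6  r_T3=6
   5) LOAD T0:  M=6  r_T0=6
   6) LOAD T1:  M=6  r_T1=6
   7) CAS  T2:  M=6  r_T2=5 ✗
   8) CAS  T1:  M=7  r_T1=6 ✓
   9) CAS  T3:  M=7  r_T3=6 ✗
  10) CAS  T0:  M=7  r_T0=6 ✗
  11) LOAD T0:  M=7  r_T0=7
  12) CAS  T0:  M=8  r_T0=7 ✓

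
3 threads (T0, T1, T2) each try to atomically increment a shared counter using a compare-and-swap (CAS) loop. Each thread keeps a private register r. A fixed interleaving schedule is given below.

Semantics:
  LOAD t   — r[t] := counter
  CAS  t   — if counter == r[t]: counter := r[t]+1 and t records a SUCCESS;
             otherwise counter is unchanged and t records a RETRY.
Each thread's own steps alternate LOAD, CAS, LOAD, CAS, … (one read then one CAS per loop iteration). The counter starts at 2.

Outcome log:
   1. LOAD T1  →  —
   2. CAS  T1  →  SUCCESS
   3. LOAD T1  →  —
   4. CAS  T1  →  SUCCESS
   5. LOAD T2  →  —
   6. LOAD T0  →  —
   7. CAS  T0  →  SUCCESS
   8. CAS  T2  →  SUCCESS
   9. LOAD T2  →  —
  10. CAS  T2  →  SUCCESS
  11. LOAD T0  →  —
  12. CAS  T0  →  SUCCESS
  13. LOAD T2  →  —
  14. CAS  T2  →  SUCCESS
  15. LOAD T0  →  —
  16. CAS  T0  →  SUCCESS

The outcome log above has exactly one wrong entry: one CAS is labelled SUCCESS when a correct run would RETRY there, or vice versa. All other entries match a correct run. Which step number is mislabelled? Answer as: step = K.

step = 8

Re-executing:
step 1: T1 LOAD ⇒ load; ctr=2 reg=2
step 2: T1 CAS ⇒ ok; ctr=3 reg=2
step 3: T1 LOAD ⇒ load; ctr=3 reg=3
step 4: T1 CAS ⇒ ok; ctr=4 reg=3
step 5: T2 LOAD ⇒ load; ctr=4 reg=4
step 6: T0 LOAD ⇒ load; ctr=4 reg=4
step 7: T0 CAS ⇒ ok; ctr=5 reg=4
step 8: T2 CAS ⇒ retry; ctr=5 reg=4
step 9: T2 LOAD ⇒ load; ctr=5 reg=5
step 10: T2 CAS ⇒ ok; ctr=6 reg=5
step 11: T0 LOAD ⇒ load; ctr=6 reg=6
step 12: T0 CAS ⇒ ok; ctr=7 reg=6
step 13: T2 LOAD ⇒ load; ctr=7 reg=7
step 14: T2 CAS ⇒ ok; ctr=8 reg=7
step 15: T0 LOAD ⇒ load; ctr=8 reg=8
step 16: T0 CAS ⇒ ok; ctr=9 reg=8
Mismatch at 8.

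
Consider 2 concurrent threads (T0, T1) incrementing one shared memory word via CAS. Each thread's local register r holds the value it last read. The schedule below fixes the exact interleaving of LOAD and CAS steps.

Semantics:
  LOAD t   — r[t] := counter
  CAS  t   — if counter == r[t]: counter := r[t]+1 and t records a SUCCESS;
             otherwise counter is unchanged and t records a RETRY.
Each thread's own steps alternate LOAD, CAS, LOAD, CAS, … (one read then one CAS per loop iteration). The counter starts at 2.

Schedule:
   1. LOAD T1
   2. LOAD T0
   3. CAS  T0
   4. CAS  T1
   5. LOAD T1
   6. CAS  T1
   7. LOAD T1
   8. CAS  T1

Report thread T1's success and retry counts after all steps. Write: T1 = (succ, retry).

T1 = (2, 1)

[1] T1.load  rd  (counter 2, T1.r 2)
[2] T0.load  rd  (counter 2, T0.r 2)
[3] T0.cas  hit  (counter 3, T0.r 2)
[4] T1.cas  miss  (counter 3, T1.r 2)
[5] T1.load  rd  (counter 3, T1.r 3)
[6] T1.cas  hit  (counter 4, T1.r 3)
[7] T1.load  rd  (counter 4, T1.r 4)
[8] T1.cas  hit  (counter 5, T1.r 4)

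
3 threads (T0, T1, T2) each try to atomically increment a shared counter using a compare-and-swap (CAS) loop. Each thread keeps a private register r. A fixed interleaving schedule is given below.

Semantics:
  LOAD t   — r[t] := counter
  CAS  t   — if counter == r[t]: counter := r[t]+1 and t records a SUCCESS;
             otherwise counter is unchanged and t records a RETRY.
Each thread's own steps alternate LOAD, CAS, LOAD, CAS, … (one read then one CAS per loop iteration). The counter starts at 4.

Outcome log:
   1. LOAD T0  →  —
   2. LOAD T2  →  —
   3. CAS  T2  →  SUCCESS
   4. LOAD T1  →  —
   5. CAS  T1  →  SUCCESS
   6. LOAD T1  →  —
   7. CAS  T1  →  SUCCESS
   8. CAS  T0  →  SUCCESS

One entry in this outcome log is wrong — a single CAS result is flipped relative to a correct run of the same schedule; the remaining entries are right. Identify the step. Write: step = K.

step = 8

Reference trace:
step 1: T0 LOAD ⇒ load; ctr=4 reg=4
step 2: T2 LOAD ⇒ load; ctr=4 reg=4
step 3: T2 CAS ⇒ ok; ctr=5 reg=4
step 4: T1 LOAD ⇒ load; ctr=5 reg=5
step 5: T1 CAS ⇒ ok; ctr=6 reg=5
step 6: T1 LOAD ⇒ load; ctr=6 reg=6
step 7: T1 CAS ⇒ ok; ctr=7 reg=6
step 8: T0 CAS ⇒ retry; ctr=7 reg=4
Mismatch at 8.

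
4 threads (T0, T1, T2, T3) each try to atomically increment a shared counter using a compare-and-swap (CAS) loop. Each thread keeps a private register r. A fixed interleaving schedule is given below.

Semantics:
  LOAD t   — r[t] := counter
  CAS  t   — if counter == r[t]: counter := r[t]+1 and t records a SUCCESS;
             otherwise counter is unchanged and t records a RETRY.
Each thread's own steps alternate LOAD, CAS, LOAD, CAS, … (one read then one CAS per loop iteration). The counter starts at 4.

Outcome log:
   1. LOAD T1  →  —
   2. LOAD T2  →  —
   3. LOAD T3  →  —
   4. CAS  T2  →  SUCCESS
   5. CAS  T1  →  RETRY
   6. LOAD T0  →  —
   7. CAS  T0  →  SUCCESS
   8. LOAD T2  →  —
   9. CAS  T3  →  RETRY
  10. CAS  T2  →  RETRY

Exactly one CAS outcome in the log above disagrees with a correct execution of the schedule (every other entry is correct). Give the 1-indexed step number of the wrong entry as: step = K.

step = 10

Correct run:
T1 LOAD — after: cnt=4, r=4 — load
T2 LOAD — after: cnt=4, r=4 — load
T3 LOAD — after: cnt=4, r=4 — load
T2 CAS — after: cnt=5, r=4 — ok
T1 CAS — after: cnt=5, r=4 — retry
T0 LOAD — after: cnt=5, r=5 — load
T0 CAS — after: cnt=6, r=5 — ok
T2 LOAD — after: cnt=6, r=6 — load
T3 CAS — after: cnt=6, r=4 — retry
T2 CAS — after: cnt=7, r=6 — ok
Log disagrees first at step 10.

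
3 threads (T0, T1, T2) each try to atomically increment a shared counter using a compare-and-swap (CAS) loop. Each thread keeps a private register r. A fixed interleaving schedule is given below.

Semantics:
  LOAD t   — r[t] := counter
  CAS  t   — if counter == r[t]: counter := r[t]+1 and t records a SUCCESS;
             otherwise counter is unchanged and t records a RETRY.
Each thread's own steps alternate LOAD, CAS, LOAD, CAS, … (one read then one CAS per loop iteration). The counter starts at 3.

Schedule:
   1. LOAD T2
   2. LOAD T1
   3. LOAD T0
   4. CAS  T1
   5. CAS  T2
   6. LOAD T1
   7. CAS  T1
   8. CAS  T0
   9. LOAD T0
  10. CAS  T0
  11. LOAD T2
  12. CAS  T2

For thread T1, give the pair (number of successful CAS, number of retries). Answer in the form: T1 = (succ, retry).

T1 = (2, 0)

step 1: T2 LOAD ⇒ load; ctr=3 reg=3
step 2: T1 LOAD ⇒ load; ctr=3 reg=3
step 3: T0 LOAD ⇒ load; ctr=3 reg=3
step 4: T1 CAS ⇒ ok; ctr=4 reg=3
step 5: T2 CAS ⇒ retry; ctr=4 reg=3
step 6: T1 LOAD ⇒ load; ctr=4 reg=4
step 7: T1 CAS ⇒ ok; ctr=5 reg=4
step 8: T0 CAS ⇒ retry; ctr=5 reg=3
step 9: T0 LOAD ⇒ load; ctr=5 reg=5
step 10: T0 CAS ⇒ ok; ctr=6 reg=5
step 11: T2 LOAD ⇒ load; ctr=6 reg=6
step 12: T2 CAS ⇒ ok; ctr=7 reg=6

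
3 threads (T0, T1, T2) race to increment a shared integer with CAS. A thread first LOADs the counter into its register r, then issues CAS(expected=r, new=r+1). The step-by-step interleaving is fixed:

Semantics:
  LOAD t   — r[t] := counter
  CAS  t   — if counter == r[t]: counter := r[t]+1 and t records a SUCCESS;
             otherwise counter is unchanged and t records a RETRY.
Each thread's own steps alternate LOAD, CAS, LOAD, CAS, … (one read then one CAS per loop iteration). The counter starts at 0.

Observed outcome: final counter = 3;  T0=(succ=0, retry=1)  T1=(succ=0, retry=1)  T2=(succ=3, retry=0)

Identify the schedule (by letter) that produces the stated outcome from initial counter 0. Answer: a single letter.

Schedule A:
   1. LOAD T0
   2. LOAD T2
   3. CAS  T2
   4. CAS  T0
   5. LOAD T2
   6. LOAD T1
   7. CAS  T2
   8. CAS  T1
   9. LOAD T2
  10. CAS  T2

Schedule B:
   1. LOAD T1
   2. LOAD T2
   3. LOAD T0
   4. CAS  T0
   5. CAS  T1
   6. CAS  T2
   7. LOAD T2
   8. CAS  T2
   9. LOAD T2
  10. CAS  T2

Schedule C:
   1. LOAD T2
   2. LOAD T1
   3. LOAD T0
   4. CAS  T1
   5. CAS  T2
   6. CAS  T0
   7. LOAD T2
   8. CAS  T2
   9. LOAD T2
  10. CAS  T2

Simulating candidate A:
[1] T0.load  rd  (counter 0, T0.r 0)
[2] T2.load  rd  (counter 0, T2.r 0)
[3] T2.cas  hit  (counter 1, T2.r 0)
[4] T0.cas  miss  (counter 1, T0.r 0)
[5] T2.load  rd  (counter 1, T2.r 1)
[6] T1.load  rd  (counter 1, T1.r 1)
[7] T2.cas  hit  (counter 2, T2.r 1)
[8] T1.cas  miss  (counter 2, T1.r 1)
[9] T2.load  rd  (counter 2, T2.r 2)
[10] T2.cas  hit  (counter 3, T2.r 2)

A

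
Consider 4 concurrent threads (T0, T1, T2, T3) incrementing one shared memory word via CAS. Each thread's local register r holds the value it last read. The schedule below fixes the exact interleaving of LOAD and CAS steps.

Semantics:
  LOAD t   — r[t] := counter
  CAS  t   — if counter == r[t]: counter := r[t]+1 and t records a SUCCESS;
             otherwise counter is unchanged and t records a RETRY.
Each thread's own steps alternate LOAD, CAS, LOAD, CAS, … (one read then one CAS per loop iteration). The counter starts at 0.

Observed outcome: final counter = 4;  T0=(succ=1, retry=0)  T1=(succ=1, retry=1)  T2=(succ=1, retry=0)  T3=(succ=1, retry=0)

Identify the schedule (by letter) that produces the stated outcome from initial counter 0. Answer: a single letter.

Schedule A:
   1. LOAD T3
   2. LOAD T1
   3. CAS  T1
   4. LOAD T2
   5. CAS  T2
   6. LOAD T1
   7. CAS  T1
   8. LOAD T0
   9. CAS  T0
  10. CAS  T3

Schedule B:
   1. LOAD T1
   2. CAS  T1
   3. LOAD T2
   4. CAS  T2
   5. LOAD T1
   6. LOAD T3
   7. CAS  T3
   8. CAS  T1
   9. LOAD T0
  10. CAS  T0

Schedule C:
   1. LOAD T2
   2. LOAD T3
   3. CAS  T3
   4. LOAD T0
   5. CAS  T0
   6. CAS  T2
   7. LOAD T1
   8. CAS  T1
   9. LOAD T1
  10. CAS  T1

Simulating candidate B:
step 1: T1 LOAD ⇒ load; ctr=0 reg=0
step 2: T1 CAS ⇒ ok; ctr=1 reg=0
step 3: T2 LOAD ⇒ load; ctr=1 reg=1
step 4: T2 CAS ⇒ ok; ctr=2 reg=1
step 5: T1 LOAD ⇒ load; ctr=2 reg=2
step 6: T3 LOAD ⇒ load; ctr=2 reg=2
step 7: T3 CAS ⇒ ok; ctr=3 reg=2
step 8: T1 CAS ⇒ retry; ctr=3 reg=2
step 9: T0 LOAD ⇒ load; ctr=3 reg=3
step 10: T0 CAS ⇒ ok; ctr=4 reg=3

B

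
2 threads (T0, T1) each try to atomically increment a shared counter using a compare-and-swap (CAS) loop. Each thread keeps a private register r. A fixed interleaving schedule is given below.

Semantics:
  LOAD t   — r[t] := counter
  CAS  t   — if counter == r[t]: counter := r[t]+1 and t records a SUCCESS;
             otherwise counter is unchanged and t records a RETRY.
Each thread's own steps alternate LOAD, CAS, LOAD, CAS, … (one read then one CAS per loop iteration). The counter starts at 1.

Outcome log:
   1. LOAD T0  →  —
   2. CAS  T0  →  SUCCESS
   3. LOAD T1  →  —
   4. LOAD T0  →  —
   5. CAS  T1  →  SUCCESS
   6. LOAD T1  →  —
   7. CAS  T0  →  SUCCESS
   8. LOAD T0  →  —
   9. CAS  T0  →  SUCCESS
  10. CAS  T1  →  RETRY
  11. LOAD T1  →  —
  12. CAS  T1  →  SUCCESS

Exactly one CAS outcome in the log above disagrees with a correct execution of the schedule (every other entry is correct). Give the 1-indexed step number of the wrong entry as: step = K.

step = 7

Re-executing:
step 1: T0 LOAD ⇒ load; ctr=1 reg=1
step 2: T0 CAS ⇒ ok; ctr=2 reg=1
step 3: T1 LOAD ⇒ load; ctr=2 reg=2
step 4: T0 LOAD ⇒ load; ctr=2 reg=2
step 5: T1 CAS ⇒ ok; ctr=3 reg=2
step 6: T1 LOAD ⇒ load; ctr=3 reg=3
step 7: T0 CAS ⇒ retry; ctr=3 reg=2
step 8: T0 LOAD ⇒ load; ctr=3 reg=3
step 9: T0 CAS ⇒ ok; ctr=4 reg=3
step 10: T1 CAS ⇒ retry; ctr=4 reg=3
step 11: T1 LOAD ⇒ load; ctr=4 reg=4
step 12: T1 CAS ⇒ ok; ctr=5 reg=4
Log disagrees first at step 7.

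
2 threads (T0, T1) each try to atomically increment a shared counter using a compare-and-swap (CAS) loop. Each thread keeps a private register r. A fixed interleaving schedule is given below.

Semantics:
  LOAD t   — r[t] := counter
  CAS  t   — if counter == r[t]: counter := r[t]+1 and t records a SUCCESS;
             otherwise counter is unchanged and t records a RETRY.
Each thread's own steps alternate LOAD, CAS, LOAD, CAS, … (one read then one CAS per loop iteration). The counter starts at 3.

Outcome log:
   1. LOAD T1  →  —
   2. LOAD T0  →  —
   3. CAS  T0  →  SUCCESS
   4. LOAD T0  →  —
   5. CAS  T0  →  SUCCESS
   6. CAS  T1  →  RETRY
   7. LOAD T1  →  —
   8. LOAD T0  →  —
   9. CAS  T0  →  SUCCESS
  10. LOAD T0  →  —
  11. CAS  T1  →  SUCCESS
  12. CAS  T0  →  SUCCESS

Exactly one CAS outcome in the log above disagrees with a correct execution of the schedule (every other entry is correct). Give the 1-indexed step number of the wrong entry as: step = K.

step = 11

Correct run:
[1] T1.load  rd  (counter 3, T1.r 3)
[2] T0.load  rd  (counter 3, T0.r 3)
[3] T0.cas  hit  (counter 4, T0.r 3)
[4] T0.load  rd  (counter 4, T0.r 4)
[5] T0.cas  hit  (counter 5, T0.r 4)
[6] T1.cas  miss  (counter 5, T1.r 3)
[7] T1.load  rd  (counter 5, T1.r 5)
[8] T0.load  rd  (counter 5, T0.r 5)
[9] T0.cas  hit  (counter 6, T0.r 5)
[10] T0.load  rd  (counter 6, T0.r 6)
[11] T1.cas  miss  (counter 6, T1.r 5)
[12] T0.cas  hit  (counter 7, T0.r 6)
Log disagrees first at step 11.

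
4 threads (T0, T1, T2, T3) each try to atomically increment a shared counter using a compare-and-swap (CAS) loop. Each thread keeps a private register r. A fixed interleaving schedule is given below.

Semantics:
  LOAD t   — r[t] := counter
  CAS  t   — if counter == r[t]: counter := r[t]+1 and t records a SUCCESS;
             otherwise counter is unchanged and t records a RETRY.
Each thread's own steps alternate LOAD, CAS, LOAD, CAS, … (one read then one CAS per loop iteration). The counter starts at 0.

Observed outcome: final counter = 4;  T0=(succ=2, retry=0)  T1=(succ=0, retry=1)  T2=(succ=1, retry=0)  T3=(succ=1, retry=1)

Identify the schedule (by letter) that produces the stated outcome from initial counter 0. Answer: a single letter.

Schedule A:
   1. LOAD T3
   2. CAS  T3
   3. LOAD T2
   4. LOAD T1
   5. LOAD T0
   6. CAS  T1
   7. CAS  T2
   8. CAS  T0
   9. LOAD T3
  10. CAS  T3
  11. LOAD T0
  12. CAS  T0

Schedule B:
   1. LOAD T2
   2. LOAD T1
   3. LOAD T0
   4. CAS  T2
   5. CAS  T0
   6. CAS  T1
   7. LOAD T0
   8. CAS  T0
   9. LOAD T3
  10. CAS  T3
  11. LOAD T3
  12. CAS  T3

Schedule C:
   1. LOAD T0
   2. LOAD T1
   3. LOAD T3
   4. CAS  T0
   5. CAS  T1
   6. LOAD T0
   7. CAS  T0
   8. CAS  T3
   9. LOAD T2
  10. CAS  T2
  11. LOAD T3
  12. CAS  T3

Tracing schedule C:
#1 T0 reads 0
#2 T1 reads 0
#3 T3 reads 0
#4 T0 CAS(0→1) writes; counter now 1
#5 T1 CAS(0→1) fails; counter now 1
#6 T0 reads 1
#7 T0 CAS(1→2) writes; counter now 2
#8 T3 CAS(0→1) fails; counter now 2
#9 T2 reads 2
#10 T2 CAS(2→3) writes; counter now 3
#11 T3 reads 3
#12 T3 CAS(3→4) writes; counter now 4

C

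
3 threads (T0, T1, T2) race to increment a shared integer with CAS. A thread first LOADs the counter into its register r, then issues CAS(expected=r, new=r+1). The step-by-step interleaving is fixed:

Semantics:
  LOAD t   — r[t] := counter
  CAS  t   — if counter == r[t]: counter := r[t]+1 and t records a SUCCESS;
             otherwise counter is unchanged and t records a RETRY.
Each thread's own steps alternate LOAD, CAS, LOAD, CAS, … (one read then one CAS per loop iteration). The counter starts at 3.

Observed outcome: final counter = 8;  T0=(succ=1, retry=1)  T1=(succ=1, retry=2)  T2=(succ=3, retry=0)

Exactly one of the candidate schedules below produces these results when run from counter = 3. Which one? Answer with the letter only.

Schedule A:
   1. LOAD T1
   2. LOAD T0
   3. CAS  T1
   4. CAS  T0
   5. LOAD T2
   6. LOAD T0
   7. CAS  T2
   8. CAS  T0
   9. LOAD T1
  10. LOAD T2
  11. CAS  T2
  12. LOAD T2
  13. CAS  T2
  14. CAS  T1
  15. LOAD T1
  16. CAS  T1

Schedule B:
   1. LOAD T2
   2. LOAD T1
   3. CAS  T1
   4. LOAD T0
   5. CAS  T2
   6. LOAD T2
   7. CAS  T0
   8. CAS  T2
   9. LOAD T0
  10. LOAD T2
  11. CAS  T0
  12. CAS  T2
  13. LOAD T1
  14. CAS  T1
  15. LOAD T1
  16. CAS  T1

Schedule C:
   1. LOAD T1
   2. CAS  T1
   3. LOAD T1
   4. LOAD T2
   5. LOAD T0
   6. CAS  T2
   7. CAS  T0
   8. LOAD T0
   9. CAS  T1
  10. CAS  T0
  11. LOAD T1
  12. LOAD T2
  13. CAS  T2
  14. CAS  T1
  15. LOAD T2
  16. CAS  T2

C

Run C:
[1] T1.load  rd  (counter 3, T1.r 3)
[2] T1.cas  hit  (counter 4, T1.r 3)
[3] T1.load  rd  (counter 4, T1.r 4)
[4] T2.load  rd  (counter 4, T2.r 4)
[5] T0.load  rd  (counter 4, T0.r 4)
[6] T2.cas  hit  (counter 5, T2.r 4)
[7] T0.cas  miss  (counter 5, T0.r 4)
[8] T0.load  rd  (counter 5, T0.r 5)
[9] T1.cas  miss  (counter 5, T1.r 4)
[10] T0.cas  hit  (counter 6, T0.r 5)
[11] T1.load  rd  (counter 6, T1.r 6)
[12] T2.load  rd  (counter 6, T2.r 6)
[13] T2.cas  hit  (counter 7, T2.r 6)
[14] T1.cas  miss  (counter 7, T1.r 6)
[15] T2.load  rd  (counter 7, T2.r 7)
[16] T2.cas  hit  (counter 8, T2.r 7)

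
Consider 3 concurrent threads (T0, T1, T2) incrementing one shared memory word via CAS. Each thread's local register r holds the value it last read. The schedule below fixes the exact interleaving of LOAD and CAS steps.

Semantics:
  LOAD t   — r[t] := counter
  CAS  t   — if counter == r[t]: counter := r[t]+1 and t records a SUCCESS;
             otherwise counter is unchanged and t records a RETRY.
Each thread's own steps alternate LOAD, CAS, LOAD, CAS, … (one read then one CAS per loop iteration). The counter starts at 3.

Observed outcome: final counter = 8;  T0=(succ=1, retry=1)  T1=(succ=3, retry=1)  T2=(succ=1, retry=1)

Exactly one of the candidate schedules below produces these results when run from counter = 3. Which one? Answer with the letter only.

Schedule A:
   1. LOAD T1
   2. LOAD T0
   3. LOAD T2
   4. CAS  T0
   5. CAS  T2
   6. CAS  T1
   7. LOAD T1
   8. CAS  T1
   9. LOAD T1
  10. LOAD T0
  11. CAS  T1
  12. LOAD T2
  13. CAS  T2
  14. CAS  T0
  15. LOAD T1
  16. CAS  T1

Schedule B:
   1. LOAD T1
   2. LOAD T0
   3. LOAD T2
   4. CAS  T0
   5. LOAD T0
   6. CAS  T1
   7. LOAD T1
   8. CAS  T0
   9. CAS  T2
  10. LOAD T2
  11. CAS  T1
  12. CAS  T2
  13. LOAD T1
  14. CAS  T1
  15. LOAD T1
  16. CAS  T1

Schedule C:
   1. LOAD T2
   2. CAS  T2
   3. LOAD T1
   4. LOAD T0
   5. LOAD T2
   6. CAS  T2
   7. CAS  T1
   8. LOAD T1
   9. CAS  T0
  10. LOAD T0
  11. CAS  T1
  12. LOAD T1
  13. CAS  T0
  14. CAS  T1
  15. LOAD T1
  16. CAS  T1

Tracing schedule A:
step 1: T1 LOAD ⇒ load; ctr=3 reg=3
step 2: T0 LOAD ⇒ load; ctr=3 reg=3
step 3: T2 LOAD ⇒ load; ctr=3 reg=3
step 4: T0 CAS ⇒ ok; ctr=4 reg=3
step 5: T2 CAS ⇒ retry; ctr=4 reg=3
step 6: T1 CAS ⇒ retry; ctr=4 reg=3
step 7: T1 LOAD ⇒ load; ctr=4 reg=4
step 8: T1 CAS ⇒ ok; ctr=5 reg=4
step 9: T1 LOAD ⇒ load; ctr=5 reg=5
step 10: T0 LOAD ⇒ load; ctr=5 reg=5
step 11: T1 CAS ⇒ ok; ctr=6 reg=5
step 12: T2 LOAD ⇒ load; ctr=6 reg=6
step 13: T2 CAS ⇒ ok; ctr=7 reg=6
step 14: T0 CAS ⇒ retry; ctr=7 reg=5
step 15: T1 LOAD ⇒ load; ctr=7 reg=7
step 16: T1 CAS ⇒ ok; ctr=8 reg=7

A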